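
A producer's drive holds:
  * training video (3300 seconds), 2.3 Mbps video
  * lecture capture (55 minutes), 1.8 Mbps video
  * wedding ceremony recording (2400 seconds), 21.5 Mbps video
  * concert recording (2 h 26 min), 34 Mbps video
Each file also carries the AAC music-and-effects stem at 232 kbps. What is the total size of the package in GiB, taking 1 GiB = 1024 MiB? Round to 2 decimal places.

Audio: 232 kbps = 0.232 Mbps.
training video: 2.532 Mbps × 3300 s = 8355.6 Mb
lecture capture: 2.032 Mbps × 3300 s = 6705.6 Mb
wedding ceremony recording: 21.732 Mbps × 2400 s = 52156.8 Mb
concert recording: 34.232 Mbps × 8760 s = 299872.3 Mb
Total: 367090.3 Mb = 45886.3 MB.
= 42.73 GiB.

42.73 GiB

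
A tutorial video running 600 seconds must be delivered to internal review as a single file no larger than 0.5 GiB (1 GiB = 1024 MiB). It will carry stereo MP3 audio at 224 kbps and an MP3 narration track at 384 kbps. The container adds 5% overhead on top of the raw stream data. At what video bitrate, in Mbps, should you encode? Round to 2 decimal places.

6.21 Mbps

Budget: 0.5 GiB = 4295.0 Mb.
Stream payload after overhead: 4295.0 / 1.05 = 4090.4 Mb.
Total bitrate budget: 4090.4 Mb / 600 s = 6.817 Mbps.
Audio total: 224 + 384 = 608 kbps = 0.608 Mbps.
Video: 6.817 − 0.608 = 6.209 Mbps.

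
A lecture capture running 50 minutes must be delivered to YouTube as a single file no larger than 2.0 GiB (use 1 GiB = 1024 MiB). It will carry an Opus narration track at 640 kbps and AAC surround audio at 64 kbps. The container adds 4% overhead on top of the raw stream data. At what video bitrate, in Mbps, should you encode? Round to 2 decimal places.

Budget: 2.0 GiB = 17179.9 Mb.
Stream payload after overhead: 17179.9 / 1.04 = 16519.1 Mb.
50 min = 3000 s
Total bitrate budget: 16519.1 Mb / 3000 s = 5.506 Mbps.
Audio total: 640 + 64 = 704 kbps = 0.704 Mbps.
Video: 5.506 − 0.704 = 4.802 Mbps.

4.80 Mbps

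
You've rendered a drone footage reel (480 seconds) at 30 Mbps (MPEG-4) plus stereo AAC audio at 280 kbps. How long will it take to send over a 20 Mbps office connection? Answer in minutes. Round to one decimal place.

Audio: 280 kbps = 0.280 Mbps.
Total bitrate: 30.280 Mbps.
File: 30.280 Mbps × 480 s = 14534.4 Mb.
At 20 Mbps: 14534.4 / 20 = 726.7 s ≈ 12.1 minutes.

12.1 minutes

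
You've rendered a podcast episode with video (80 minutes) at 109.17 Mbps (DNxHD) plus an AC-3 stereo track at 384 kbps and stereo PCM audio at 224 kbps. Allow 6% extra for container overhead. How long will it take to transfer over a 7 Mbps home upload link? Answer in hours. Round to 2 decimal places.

22.16 hours

80 min = 4800 s
Audio total: 384 + 224 = 608 kbps = 0.608 Mbps.
Total bitrate: 109.778 Mbps.
File: 109.778 Mbps × 4800 s = 526934.4 Mb.
With 6% container overhead: ×1.06. → 558550.5 Mb.
At 7 Mbps: 558550.5 / 7 = 79792.9 s ≈ 22.2 hours.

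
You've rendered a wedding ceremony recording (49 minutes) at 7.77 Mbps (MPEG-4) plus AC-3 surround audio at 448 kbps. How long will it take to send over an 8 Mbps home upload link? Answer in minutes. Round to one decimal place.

49 min = 2940 s
Audio: 448 kbps = 0.448 Mbps.
Total bitrate: 8.218 Mbps.
File: 8.218 Mbps × 2940 s = 24160.9 Mb.
At 8 Mbps: 24160.9 / 8 = 3020.1 s ≈ 50.3 minutes.

50.3 minutes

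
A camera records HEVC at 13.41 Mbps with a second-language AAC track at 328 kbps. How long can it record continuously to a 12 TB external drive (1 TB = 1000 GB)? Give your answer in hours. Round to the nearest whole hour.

Audio: 328 kbps = 0.328 Mbps.
Total bitrate: 13.41 + 0.328 = 13.738 Mbps.
Capacity: 12 TB = 96,000,000 Mb.
Recording time: 96,000,000 / 13.738 = 6,987,917 s ≈ 1,941 hours.

1941 hours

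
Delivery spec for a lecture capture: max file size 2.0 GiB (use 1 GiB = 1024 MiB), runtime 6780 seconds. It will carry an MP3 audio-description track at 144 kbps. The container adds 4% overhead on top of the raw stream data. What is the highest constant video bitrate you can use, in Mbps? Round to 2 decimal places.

2.29 Mbps

Budget: 2.0 GiB = 17179.9 Mb.
Stream payload after overhead: 17179.9 / 1.04 = 16519.1 Mb.
Total bitrate budget: 16519.1 Mb / 6780 s = 2.436 Mbps.
Audio: 144 kbps = 0.144 Mbps.
Video: 2.436 − 0.144 = 2.292 Mbps.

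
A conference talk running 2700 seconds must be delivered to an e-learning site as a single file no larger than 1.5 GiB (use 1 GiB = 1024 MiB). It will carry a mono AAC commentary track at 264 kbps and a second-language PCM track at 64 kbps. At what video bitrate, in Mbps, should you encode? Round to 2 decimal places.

Budget: 1.5 GiB = 12884.9 Mb.
Total bitrate budget: 12884.9 Mb / 2700 s = 4.772 Mbps.
Audio total: 264 + 64 = 328 kbps = 0.328 Mbps.
Video: 4.772 − 0.328 = 4.444 Mbps.

4.44 Mbps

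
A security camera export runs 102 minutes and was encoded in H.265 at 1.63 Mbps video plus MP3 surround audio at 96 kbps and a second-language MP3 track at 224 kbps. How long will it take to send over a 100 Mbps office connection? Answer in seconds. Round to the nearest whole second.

102 min = 6120 s
Audio total: 96 + 224 = 320 kbps = 0.320 Mbps.
Total bitrate: 1.950 Mbps.
File: 1.950 Mbps × 6120 s = 11934.0 Mb.
At 100 Mbps: 11934.0 / 100 = 119.3 s ≈ 119 seconds.

119 seconds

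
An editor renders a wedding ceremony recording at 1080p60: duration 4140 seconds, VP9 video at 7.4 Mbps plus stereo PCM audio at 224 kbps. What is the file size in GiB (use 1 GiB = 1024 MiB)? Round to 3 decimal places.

3.674 GiB

Audio: 224 kbps = 0.224 Mbps.
Total bitrate: 7.4 + 0.224 = 7.624 Mbps.
Stream data: 7.624 Mbps × 4140 s = 31563.4 Mb.
31,563 Mb = 3,945,420,000 bytes ÷ 1,073,741,824 = 3.674 GiB.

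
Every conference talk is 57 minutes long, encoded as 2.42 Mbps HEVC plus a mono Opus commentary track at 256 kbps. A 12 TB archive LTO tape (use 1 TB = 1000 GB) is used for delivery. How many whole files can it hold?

57 min = 3420 s
Audio: 256 kbps = 0.256 Mbps.
Total bitrate: 2.676 Mbps.
Per item: 2.676 Mbps × 3420 s = 9,152 Mb = 1,144 MB.
Capacity: 12 TB = 96,000,000 Mb; 10489.60 items → 10489 complete.

10489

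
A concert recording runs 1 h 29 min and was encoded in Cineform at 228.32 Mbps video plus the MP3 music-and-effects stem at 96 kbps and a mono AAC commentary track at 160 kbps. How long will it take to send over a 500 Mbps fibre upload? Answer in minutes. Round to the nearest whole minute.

1 h 29 min = 89 min = 5340 s
Audio total: 96 + 160 = 256 kbps = 0.256 Mbps.
Total bitrate: 228.576 Mbps.
File: 228.576 Mbps × 5340 s = 1220595.8 Mb.
At 500 Mbps: 1220595.8 / 500 = 2441.2 s ≈ 40.7 minutes.

41 minutes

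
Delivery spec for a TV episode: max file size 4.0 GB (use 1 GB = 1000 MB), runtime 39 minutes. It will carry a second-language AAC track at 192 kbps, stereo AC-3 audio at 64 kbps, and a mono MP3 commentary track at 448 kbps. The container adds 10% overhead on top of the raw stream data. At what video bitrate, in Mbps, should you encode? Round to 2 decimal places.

11.73 Mbps

Budget: 4.0 GB = 32000.0 Mb.
Stream payload after overhead: 32000.0 / 1.10 = 29090.9 Mb.
39 min = 2340 s
Total bitrate budget: 29090.9 Mb / 2340 s = 12.432 Mbps.
Audio total: 192 + 64 + 448 = 704 kbps = 0.704 Mbps.
Video: 12.432 − 0.704 = 11.728 Mbps.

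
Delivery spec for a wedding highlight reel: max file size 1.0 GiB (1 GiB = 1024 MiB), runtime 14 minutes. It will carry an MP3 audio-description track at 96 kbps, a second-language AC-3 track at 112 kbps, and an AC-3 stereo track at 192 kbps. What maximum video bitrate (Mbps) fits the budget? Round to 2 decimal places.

9.83 Mbps

Budget: 1.0 GiB = 8589.9 Mb.
14 min = 840 s
Total bitrate budget: 8589.9 Mb / 840 s = 10.226 Mbps.
Audio total: 96 + 112 + 192 = 400 kbps = 0.400 Mbps.
Video: 10.226 − 0.400 = 9.826 Mbps.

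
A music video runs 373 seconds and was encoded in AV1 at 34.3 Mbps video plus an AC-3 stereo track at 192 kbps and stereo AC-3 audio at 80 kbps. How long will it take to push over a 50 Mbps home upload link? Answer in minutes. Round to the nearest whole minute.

Audio total: 192 + 80 = 272 kbps = 0.272 Mbps.
Total bitrate: 34.572 Mbps.
File: 34.572 Mbps × 373 s = 12895.4 Mb.
At 50 Mbps: 12895.4 / 50 = 257.9 s ≈ 4.3 minutes.

4 minutes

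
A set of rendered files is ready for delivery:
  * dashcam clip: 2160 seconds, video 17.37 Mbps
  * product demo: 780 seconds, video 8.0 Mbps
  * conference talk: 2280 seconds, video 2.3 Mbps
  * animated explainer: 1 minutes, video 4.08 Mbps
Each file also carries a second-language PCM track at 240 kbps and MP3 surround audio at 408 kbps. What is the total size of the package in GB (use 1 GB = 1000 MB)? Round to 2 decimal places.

6.58 GB

Audio total: 240 + 408 = 648 kbps = 0.648 Mbps.
dashcam clip: 18.018 Mbps × 2160 s = 38918.9 Mb
product demo: 8.648 Mbps × 780 s = 6745.4 Mb
conference talk: 2.948 Mbps × 2280 s = 6721.4 Mb
animated explainer: 4.728 Mbps × 60 s = 283.7 Mb
Total: 52669.4 Mb = 6583.7 MB.
= 6.584 GB.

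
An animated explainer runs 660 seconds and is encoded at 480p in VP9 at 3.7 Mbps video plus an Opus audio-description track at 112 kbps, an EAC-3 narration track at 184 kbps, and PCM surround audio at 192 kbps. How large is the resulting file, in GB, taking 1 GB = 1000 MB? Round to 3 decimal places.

0.346 GB

Audio total: 112 + 184 + 192 = 488 kbps = 0.488 Mbps.
Total bitrate: 3.7 + 0.488 = 4.188 Mbps.
Stream data: 4.188 Mbps × 660 s = 2764.1 Mb.
2,764 Mb ÷ 8 = 345.5 MB → 0.3455 GB.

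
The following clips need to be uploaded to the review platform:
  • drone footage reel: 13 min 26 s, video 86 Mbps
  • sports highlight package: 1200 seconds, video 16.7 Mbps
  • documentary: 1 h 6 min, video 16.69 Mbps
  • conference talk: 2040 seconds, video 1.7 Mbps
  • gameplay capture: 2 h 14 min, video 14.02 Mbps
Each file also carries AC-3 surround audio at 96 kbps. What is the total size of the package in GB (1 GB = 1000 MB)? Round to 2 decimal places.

Audio: 96 kbps = 0.096 Mbps.
drone footage reel: 86.096 Mbps × 806 s = 69393.4 Mb
sports highlight package: 16.796 Mbps × 1200 s = 20155.2 Mb
documentary: 16.786 Mbps × 3960 s = 66472.6 Mb
conference talk: 1.796 Mbps × 2040 s = 3663.8 Mb
gameplay capture: 14.116 Mbps × 8040 s = 113492.6 Mb
Total: 273177.6 Mb = 34147.2 MB.
= 34.15 GB.

34.15 GB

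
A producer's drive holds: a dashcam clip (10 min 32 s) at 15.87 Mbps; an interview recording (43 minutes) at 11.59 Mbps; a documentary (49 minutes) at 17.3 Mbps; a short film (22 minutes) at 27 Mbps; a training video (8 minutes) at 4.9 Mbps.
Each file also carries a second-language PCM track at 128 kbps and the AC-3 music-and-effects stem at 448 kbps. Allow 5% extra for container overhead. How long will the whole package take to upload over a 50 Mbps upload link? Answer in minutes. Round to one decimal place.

46.7 minutes

Audio total: 128 + 448 = 576 kbps = 0.576 Mbps.
dashcam clip: 16.446 Mbps × 632 s × 1.05 = 10913.6 Mb
interview recording: 12.166 Mbps × 2580 s × 1.05 = 32957.7 Mb
documentary: 17.876 Mbps × 2940 s × 1.05 = 55183.2 Mb
short film: 27.576 Mbps × 1320 s × 1.05 = 38220.3 Mb
training video: 5.476 Mbps × 480 s × 1.05 = 2759.9 Mb
Total: 140034.7 Mb = 17504.3 MB.
At 50 Mbps: 140034.7 / 50 = 2801 s ≈ 46.7 minutes.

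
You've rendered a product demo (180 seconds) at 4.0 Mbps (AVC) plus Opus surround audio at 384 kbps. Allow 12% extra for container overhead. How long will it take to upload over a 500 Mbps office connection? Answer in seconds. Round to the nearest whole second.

Audio: 384 kbps = 0.384 Mbps.
Total bitrate: 4.384 Mbps.
File: 4.384 Mbps × 180 s = 789.1 Mb.
With 12% container overhead: ×1.12. → 883.8 Mb.
At 500 Mbps: 883.8 / 500 = 1.8 s ≈ 1.77 seconds.

2 seconds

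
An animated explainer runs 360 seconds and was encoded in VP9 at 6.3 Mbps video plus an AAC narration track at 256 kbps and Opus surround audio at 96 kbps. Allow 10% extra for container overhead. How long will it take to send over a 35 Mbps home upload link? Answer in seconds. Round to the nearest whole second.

Audio total: 256 + 96 = 352 kbps = 0.352 Mbps.
Total bitrate: 6.652 Mbps.
File: 6.652 Mbps × 360 s = 2394.7 Mb.
With 10% container overhead: ×1.10. → 2634.2 Mb.
At 35 Mbps: 2634.2 / 35 = 75.3 s ≈ 75.3 seconds.

75 seconds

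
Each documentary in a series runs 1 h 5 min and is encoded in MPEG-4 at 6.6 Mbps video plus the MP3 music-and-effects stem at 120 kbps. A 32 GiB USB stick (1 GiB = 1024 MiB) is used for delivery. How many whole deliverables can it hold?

10

1 h 5 min = 65 min = 3900 s
Audio: 120 kbps = 0.120 Mbps.
Total bitrate: 6.720 Mbps.
Per item: 6.720 Mbps × 3900 s = 26,208 Mb = 3,276 MB.
Capacity: 32 GiB = 274,878 Mb; 10.49 items → 10 complete.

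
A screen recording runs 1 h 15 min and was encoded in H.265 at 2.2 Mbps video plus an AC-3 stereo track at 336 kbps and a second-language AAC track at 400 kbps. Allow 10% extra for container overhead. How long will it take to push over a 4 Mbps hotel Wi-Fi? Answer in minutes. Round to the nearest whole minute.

1 h 15 min = 75 min = 4500 s
Audio total: 336 + 400 = 736 kbps = 0.736 Mbps.
Total bitrate: 2.936 Mbps.
File: 2.936 Mbps × 4500 s = 13212.0 Mb.
With 10% container overhead: ×1.10. → 14533.2 Mb.
At 4 Mbps: 14533.2 / 4 = 3633.3 s ≈ 60.6 minutes.

61 minutes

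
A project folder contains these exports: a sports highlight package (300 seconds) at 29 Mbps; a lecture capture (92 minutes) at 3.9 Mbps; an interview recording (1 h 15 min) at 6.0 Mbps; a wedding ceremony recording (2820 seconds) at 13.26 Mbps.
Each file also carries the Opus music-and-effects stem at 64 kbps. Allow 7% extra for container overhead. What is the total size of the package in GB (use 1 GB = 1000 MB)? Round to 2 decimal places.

12.77 GB

Audio: 64 kbps = 0.064 Mbps.
sports highlight package: 29.064 Mbps × 300 s × 1.07 = 9329.5 Mb
lecture capture: 3.964 Mbps × 5520 s × 1.07 = 23413.0 Mb
interview recording: 6.064 Mbps × 4500 s × 1.07 = 29198.2 Mb
wedding ceremony recording: 13.324 Mbps × 2820 s × 1.07 = 40203.8 Mb
Total: 102144.5 Mb = 12768.1 MB.
= 12.77 GB.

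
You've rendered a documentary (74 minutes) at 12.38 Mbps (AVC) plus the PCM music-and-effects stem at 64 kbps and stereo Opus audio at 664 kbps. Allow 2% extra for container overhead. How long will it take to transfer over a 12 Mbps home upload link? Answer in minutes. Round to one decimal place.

74 min = 4440 s
Audio total: 64 + 664 = 728 kbps = 0.728 Mbps.
Total bitrate: 13.108 Mbps.
File: 13.108 Mbps × 4440 s = 58199.5 Mb.
With 2% container overhead: ×1.02. → 59363.5 Mb.
At 12 Mbps: 59363.5 / 12 = 4947.0 s ≈ 82.4 minutes.

82.4 minutes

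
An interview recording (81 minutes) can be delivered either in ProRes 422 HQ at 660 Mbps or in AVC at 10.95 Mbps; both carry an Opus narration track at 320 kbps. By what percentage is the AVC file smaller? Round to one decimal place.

98.3%

81 min = 4860 s
Audio: 320 kbps = 0.320 Mbps.
ProRes 422 HQ: 660.320 Mbps × 4860 s = 3209155.2 Mb = 373.595 GiB.
AVC: 11.270 Mbps × 4860 s = 54772.2 Mb = 6.376 GiB.
Reduction: (1 − 6.376/373.595) × 100 = 98.29%.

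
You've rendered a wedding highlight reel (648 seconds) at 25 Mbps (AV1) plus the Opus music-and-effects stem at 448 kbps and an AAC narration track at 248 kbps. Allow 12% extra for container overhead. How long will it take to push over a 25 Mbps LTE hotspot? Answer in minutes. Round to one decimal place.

Audio total: 448 + 248 = 696 kbps = 0.696 Mbps.
Total bitrate: 25.696 Mbps.
File: 25.696 Mbps × 648 s = 16651.0 Mb.
With 12% container overhead: ×1.12. → 18649.1 Mb.
At 25 Mbps: 18649.1 / 25 = 746.0 s ≈ 12.4 minutes.

12.4 minutes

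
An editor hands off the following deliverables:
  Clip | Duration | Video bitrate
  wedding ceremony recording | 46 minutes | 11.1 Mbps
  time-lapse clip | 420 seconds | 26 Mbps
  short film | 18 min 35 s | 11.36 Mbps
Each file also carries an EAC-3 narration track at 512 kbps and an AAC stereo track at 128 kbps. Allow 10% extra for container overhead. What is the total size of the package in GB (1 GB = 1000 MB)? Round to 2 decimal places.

Audio total: 512 + 128 = 640 kbps = 0.640 Mbps.
wedding ceremony recording: 11.740 Mbps × 2760 s × 1.10 = 35642.6 Mb
time-lapse clip: 26.640 Mbps × 420 s × 1.10 = 12307.7 Mb
short film: 12.000 Mbps × 1115 s × 1.10 = 14718.0 Mb
Total: 62668.3 Mb = 7833.5 MB.
= 7.834 GB.

7.83 GB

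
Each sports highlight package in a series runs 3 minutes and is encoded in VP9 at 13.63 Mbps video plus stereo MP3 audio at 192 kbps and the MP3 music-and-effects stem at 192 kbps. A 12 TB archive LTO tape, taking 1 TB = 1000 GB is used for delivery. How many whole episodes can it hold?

3 min = 180 s
Audio total: 192 + 192 = 384 kbps = 0.384 Mbps.
Total bitrate: 14.014 Mbps.
Per item: 14.014 Mbps × 180 s = 2,523 Mb = 315.3 MB.
Capacity: 12 TB = 96,000,000 Mb; 38057.18 items → 38057 complete.

38057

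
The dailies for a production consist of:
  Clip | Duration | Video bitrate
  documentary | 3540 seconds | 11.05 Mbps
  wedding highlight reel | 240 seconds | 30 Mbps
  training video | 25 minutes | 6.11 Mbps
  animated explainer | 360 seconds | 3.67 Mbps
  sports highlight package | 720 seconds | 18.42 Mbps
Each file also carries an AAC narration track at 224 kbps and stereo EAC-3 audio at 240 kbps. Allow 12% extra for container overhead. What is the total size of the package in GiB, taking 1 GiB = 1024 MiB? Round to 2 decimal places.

Audio total: 224 + 240 = 464 kbps = 0.464 Mbps.
documentary: 11.514 Mbps × 3540 s × 1.12 = 45650.7 Mb
wedding highlight reel: 30.464 Mbps × 240 s × 1.12 = 8188.7 Mb
training video: 6.574 Mbps × 1500 s × 1.12 = 11044.3 Mb
animated explainer: 4.134 Mbps × 360 s × 1.12 = 1666.8 Mb
sports highlight package: 18.884 Mbps × 720 s × 1.12 = 15228.1 Mb
Total: 81778.6 Mb = 10222.3 MB.
= 9.520 GiB.

9.52 GiB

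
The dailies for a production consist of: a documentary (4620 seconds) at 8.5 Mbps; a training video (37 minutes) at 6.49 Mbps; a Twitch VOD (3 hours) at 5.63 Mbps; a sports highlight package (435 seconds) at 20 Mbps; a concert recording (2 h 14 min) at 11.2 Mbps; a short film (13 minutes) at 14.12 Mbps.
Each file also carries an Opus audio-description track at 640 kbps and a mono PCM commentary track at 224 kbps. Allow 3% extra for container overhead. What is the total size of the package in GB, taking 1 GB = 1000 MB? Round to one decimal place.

31.9 GB

Audio total: 640 + 224 = 864 kbps = 0.864 Mbps.
documentary: 9.364 Mbps × 4620 s × 1.03 = 44559.5 Mb
training video: 7.354 Mbps × 2220 s × 1.03 = 16815.7 Mb
Twitch VOD: 6.494 Mbps × 10800 s × 1.03 = 72239.3 Mb
sports highlight package: 20.864 Mbps × 435 s × 1.03 = 9348.1 Mb
concert recording: 12.064 Mbps × 8040 s × 1.03 = 99904.4 Mb
short film: 14.984 Mbps × 780 s × 1.03 = 12038.1 Mb
Total: 254905.1 Mb = 31863.1 MB.
= 31.86 GB.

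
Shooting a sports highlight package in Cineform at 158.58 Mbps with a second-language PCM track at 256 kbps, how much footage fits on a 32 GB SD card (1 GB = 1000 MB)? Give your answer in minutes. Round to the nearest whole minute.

Audio: 256 kbps = 0.256 Mbps.
Total bitrate: 158.58 + 0.256 = 158.836 Mbps.
Capacity: 32 GB = 256,000 Mb.
Recording time: 256,000 / 158.836 = 1,612 s ≈ 26.9 minutes.

27 minutes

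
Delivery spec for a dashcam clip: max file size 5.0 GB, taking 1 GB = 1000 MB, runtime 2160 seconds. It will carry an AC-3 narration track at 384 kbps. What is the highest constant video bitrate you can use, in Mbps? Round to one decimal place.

Budget: 5.0 GB = 40000.0 Mb.
Total bitrate budget: 40000.0 Mb / 2160 s = 18.519 Mbps.
Audio: 384 kbps = 0.384 Mbps.
Video: 18.519 − 0.384 = 18.135 Mbps.

18.1 Mbps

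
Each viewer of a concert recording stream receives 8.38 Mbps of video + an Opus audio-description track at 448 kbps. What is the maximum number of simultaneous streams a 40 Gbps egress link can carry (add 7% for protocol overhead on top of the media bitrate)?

4234

Audio: 448 kbps = 0.448 Mbps.
Per-viewer media rate: 8.828 Mbps.
On the wire with 7% overhead: 9.446 Mbps.
40 Gbps = 40,000 Mbps; 40,000 / 9.446 = 4234.61 → 4234 viewers.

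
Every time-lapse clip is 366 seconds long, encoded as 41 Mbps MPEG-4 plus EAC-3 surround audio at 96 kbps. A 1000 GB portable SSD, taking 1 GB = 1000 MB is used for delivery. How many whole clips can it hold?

Audio: 96 kbps = 0.096 Mbps.
Total bitrate: 41.096 Mbps.
Per item: 41.096 Mbps × 366 s = 15,041 Mb = 1,880 MB.
Capacity: 1000 GB = 8,000,000 Mb; 531.87 items → 531 complete.

531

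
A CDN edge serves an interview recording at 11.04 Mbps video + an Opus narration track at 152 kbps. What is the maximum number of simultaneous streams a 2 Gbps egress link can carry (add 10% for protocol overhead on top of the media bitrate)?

Audio: 152 kbps = 0.152 Mbps.
Per-viewer media rate: 11.192 Mbps.
On the wire with 10% overhead: 12.311 Mbps.
2 Gbps = 2,000 Mbps; 2,000 / 12.311 = 162.45 → 162 viewers.

162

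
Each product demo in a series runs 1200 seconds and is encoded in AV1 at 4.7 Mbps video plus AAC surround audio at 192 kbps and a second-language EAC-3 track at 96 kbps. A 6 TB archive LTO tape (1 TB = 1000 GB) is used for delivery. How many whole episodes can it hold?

8019

Audio total: 192 + 96 = 288 kbps = 0.288 Mbps.
Total bitrate: 4.988 Mbps.
Per item: 4.988 Mbps × 1200 s = 5,986 Mb = 748.2 MB.
Capacity: 6 TB = 48,000,000 Mb; 8019.25 items → 8019 complete.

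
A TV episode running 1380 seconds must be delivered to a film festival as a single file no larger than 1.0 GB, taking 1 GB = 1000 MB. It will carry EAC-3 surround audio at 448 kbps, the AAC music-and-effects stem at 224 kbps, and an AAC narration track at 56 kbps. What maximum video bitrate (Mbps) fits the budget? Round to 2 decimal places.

Budget: 1.0 GB = 8000.0 Mb.
Total bitrate budget: 8000.0 Mb / 1380 s = 5.797 Mbps.
Audio total: 448 + 224 + 56 = 728 kbps = 0.728 Mbps.
Video: 5.797 − 0.728 = 5.069 Mbps.

5.07 Mbps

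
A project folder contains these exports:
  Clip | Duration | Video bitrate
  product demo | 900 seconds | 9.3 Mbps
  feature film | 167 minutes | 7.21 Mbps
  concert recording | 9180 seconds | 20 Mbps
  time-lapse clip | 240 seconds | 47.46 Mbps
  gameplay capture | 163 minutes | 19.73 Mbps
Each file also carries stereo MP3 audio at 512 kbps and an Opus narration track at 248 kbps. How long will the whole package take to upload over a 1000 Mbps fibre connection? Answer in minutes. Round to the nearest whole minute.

Audio total: 512 + 248 = 760 kbps = 0.760 Mbps.
product demo: 10.060 Mbps × 900 s = 9054.0 Mb
feature film: 7.970 Mbps × 10020 s = 79859.4 Mb
concert recording: 20.760 Mbps × 9180 s = 190576.8 Mb
time-lapse clip: 48.220 Mbps × 240 s = 11572.8 Mb
gameplay capture: 20.490 Mbps × 9780 s = 200392.2 Mb
Total: 491455.2 Mb = 61431.9 MB.
At 1000 Mbps: 491455.2 / 1000 = 491 s ≈ 8.19 minutes.

8 minutes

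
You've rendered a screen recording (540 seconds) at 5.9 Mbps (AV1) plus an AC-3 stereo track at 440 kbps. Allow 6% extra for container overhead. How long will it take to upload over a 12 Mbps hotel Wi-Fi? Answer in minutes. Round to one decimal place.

Audio: 440 kbps = 0.440 Mbps.
Total bitrate: 6.340 Mbps.
File: 6.340 Mbps × 540 s = 3423.6 Mb.
With 6% container overhead: ×1.06. → 3629.0 Mb.
At 12 Mbps: 3629.0 / 12 = 302.4 s ≈ 5.04 minutes.

5.0 minutes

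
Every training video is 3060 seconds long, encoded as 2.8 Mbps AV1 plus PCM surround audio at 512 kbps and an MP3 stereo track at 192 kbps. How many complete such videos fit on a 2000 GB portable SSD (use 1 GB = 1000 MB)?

Audio total: 512 + 192 = 704 kbps = 0.704 Mbps.
Total bitrate: 3.504 Mbps.
Per item: 3.504 Mbps × 3060 s = 10,722 Mb = 1,340 MB.
Capacity: 2000 GB = 16,000,000 Mb; 1492.23 items → 1492 complete.

1492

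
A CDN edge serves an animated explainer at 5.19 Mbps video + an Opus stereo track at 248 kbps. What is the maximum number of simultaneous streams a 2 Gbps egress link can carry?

367

Audio: 248 kbps = 0.248 Mbps.
Per-viewer media rate: 5.438 Mbps.
2 Gbps = 2,000 Mbps; 2,000 / 5.438 = 367.78 → 367 viewers.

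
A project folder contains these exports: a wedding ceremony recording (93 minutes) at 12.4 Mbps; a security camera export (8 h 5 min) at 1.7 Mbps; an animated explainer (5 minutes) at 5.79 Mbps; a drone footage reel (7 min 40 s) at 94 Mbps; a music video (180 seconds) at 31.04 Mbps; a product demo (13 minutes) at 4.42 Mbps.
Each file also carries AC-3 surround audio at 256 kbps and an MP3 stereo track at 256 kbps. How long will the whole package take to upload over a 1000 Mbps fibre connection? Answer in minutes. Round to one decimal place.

Audio total: 256 + 256 = 512 kbps = 0.512 Mbps.
wedding ceremony recording: 12.912 Mbps × 5580 s = 72049.0 Mb
security camera export: 2.212 Mbps × 29100 s = 64369.2 Mb
animated explainer: 6.302 Mbps × 300 s = 1890.6 Mb
drone footage reel: 94.512 Mbps × 460 s = 43475.5 Mb
music video: 31.552 Mbps × 180 s = 5679.4 Mb
product demo: 4.932 Mbps × 780 s = 3847.0 Mb
Total: 191310.6 Mb = 23913.8 MB.
At 1000 Mbps: 191310.6 / 1000 = 191 s ≈ 3.19 minutes.

3.2 minutes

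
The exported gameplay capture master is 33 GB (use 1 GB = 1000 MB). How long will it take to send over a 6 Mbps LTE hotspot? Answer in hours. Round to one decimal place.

12.2 hours

File: 33 GB = 264000.0 Mb.
At 6 Mbps: 264000.0 / 6 = 44000.0 s ≈ 12.2 hours.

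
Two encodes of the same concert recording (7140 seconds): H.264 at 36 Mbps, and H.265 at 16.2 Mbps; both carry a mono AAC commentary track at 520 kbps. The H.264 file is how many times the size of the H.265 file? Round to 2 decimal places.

2.18

Audio: 520 kbps = 0.520 Mbps.
H.264: 36.520 Mbps × 7140 s = 260752.8 Mb = 30.356 GiB.
H.265: 16.720 Mbps × 7140 s = 119380.8 Mb = 13.898 GiB.
Ratio: 30.356 / 13.898 = 2.184.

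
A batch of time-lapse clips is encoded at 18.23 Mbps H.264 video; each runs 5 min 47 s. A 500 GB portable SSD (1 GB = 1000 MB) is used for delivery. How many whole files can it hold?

632

5 min 47 s = 347 s
Per item: 18.230 Mbps × 347 s = 6,326 Mb = 790.7 MB.
Capacity: 500 GB = 4,000,000 Mb; 632.33 items → 632 complete.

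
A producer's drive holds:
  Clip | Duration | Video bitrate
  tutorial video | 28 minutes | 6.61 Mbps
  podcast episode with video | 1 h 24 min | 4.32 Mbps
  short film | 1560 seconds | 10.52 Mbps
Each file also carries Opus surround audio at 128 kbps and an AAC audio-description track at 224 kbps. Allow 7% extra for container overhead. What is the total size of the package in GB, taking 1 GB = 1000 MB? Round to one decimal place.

7.0 GB

Audio total: 128 + 224 = 352 kbps = 0.352 Mbps.
tutorial video: 6.962 Mbps × 1680 s × 1.07 = 12514.9 Mb
podcast episode with video: 4.672 Mbps × 5040 s × 1.07 = 25195.2 Mb
short film: 10.872 Mbps × 1560 s × 1.07 = 18147.5 Mb
Total: 55857.6 Mb = 6982.2 MB.
= 6.982 GB.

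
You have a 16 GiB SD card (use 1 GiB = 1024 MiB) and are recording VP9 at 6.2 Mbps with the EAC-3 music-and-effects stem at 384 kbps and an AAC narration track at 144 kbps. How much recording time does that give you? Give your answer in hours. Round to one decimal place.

5.7 hours

Audio total: 384 + 144 = 528 kbps = 0.528 Mbps.
Total bitrate: 6.2 + 0.528 = 6.728 Mbps.
Capacity: 16 GiB = 137,439 Mb.
Recording time: 137,439 / 6.728 = 20,428 s ≈ 5.67 hours.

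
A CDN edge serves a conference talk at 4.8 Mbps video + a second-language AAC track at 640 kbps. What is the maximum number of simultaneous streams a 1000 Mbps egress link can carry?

183

Audio: 640 kbps = 0.640 Mbps.
Per-viewer media rate: 5.440 Mbps.
1000 Mbps = 1,000 Mbps; 1,000 / 5.440 = 183.82 → 183 viewers.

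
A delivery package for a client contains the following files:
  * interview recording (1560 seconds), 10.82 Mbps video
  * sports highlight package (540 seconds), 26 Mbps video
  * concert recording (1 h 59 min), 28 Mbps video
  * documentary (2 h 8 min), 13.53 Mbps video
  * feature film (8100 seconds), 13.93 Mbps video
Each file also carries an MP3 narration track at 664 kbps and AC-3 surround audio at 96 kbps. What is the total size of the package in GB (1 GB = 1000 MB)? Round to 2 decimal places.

Audio total: 664 + 96 = 760 kbps = 0.760 Mbps.
interview recording: 11.580 Mbps × 1560 s = 18064.8 Mb
sports highlight package: 26.760 Mbps × 540 s = 14450.4 Mb
concert recording: 28.760 Mbps × 7140 s = 205346.4 Mb
documentary: 14.290 Mbps × 7680 s = 109747.2 Mb
feature film: 14.690 Mbps × 8100 s = 118989.0 Mb
Total: 466597.8 Mb = 58324.7 MB.
= 58.32 GB.

58.32 GB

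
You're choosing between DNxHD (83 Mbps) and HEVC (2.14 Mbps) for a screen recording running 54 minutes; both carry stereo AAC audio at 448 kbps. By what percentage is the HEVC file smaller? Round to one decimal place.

96.9%

54 min = 3240 s
Audio: 448 kbps = 0.448 Mbps.
DNxHD: 83.448 Mbps × 3240 s = 270371.5 Mb = 33.796 GB.
HEVC: 2.588 Mbps × 3240 s = 8385.1 Mb = 1.048 GB.
Reduction: (1 − 1.048/33.796) × 100 = 96.90%.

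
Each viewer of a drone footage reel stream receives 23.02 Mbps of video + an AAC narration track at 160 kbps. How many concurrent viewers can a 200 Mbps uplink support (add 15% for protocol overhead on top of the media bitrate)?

7

Audio: 160 kbps = 0.160 Mbps.
Per-viewer media rate: 23.180 Mbps.
On the wire with 15% overhead: 26.657 Mbps.
200 Mbps = 200.0 Mbps; 200.0 / 26.657 = 7.50 → 7 viewers.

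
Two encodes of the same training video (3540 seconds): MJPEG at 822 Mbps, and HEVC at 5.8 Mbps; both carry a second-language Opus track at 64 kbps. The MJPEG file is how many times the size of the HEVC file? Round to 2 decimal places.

140.19

Audio: 64 kbps = 0.064 Mbps.
MJPEG: 822.064 Mbps × 3540 s = 2910106.6 Mb = 363.763 GB.
HEVC: 5.864 Mbps × 3540 s = 20758.6 Mb = 2.595 GB.
Ratio: 363.763 / 2.595 = 140.188.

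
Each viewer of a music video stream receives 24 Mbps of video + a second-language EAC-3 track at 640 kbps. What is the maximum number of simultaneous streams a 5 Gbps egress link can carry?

Audio: 640 kbps = 0.640 Mbps.
Per-viewer media rate: 24.640 Mbps.
5 Gbps = 5,000 Mbps; 5,000 / 24.640 = 202.92 → 202 viewers.

202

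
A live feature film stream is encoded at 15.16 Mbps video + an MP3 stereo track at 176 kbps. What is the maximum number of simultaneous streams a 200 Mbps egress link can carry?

Audio: 176 kbps = 0.176 Mbps.
Per-viewer media rate: 15.336 Mbps.
200 Mbps = 200.0 Mbps; 200.0 / 15.336 = 13.04 → 13 viewers.

13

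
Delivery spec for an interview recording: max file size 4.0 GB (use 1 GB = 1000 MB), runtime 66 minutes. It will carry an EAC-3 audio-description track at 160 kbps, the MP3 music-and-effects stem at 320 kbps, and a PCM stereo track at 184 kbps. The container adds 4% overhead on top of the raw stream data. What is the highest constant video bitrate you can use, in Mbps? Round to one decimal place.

Budget: 4.0 GB = 32000.0 Mb.
Stream payload after overhead: 32000.0 / 1.04 = 30769.2 Mb.
66 min = 3960 s
Total bitrate budget: 30769.2 Mb / 3960 s = 7.770 Mbps.
Audio total: 160 + 320 + 184 = 664 kbps = 0.664 Mbps.
Video: 7.770 − 0.664 = 7.106 Mbps.

7.1 Mbps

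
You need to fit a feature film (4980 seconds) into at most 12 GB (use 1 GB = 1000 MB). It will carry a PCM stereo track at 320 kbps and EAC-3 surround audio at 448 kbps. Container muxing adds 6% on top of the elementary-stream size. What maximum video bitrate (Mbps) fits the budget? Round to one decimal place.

Budget: 12 GB = 96000.0 Mb.
Stream payload after overhead: 96000.0 / 1.06 = 90566.0 Mb.
Total bitrate budget: 90566.0 Mb / 4980 s = 18.186 Mbps.
Audio total: 320 + 448 = 768 kbps = 0.768 Mbps.
Video: 18.186 − 0.768 = 17.418 Mbps.

17.4 Mbps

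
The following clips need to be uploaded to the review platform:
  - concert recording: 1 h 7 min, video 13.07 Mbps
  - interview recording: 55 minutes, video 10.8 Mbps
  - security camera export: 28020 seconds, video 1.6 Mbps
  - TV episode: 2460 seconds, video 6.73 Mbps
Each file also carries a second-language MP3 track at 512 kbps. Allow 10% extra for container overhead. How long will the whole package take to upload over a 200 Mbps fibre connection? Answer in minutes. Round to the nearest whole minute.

Audio: 512 kbps = 0.512 Mbps.
concert recording: 13.582 Mbps × 4020 s × 1.10 = 60059.6 Mb
interview recording: 11.312 Mbps × 3300 s × 1.10 = 41062.6 Mb
security camera export: 2.112 Mbps × 28020 s × 1.10 = 65096.1 Mb
TV episode: 7.242 Mbps × 2460 s × 1.10 = 19596.9 Mb
Total: 185815.1 Mb = 23226.9 MB.
At 200 Mbps: 185815.1 / 200 = 929 s ≈ 15.5 minutes.

15 minutes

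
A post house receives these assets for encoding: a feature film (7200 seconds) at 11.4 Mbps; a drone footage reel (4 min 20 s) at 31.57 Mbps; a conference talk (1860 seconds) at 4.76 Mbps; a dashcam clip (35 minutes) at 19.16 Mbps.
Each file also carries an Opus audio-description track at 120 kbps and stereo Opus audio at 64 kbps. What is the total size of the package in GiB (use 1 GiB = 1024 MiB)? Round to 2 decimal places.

Audio total: 120 + 64 = 184 kbps = 0.184 Mbps.
feature film: 11.584 Mbps × 7200 s = 83404.8 Mb
drone footage reel: 31.754 Mbps × 260 s = 8256.0 Mb
conference talk: 4.944 Mbps × 1860 s = 9195.8 Mb
dashcam clip: 19.344 Mbps × 2100 s = 40622.4 Mb
Total: 141479.1 Mb = 17684.9 MB.
= 16.47 GiB.

16.47 GiB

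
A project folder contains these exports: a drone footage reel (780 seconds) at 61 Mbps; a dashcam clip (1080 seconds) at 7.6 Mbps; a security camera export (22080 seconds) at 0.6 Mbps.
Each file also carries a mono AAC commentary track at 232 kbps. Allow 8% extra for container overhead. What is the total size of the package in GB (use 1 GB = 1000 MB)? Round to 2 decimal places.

Audio: 232 kbps = 0.232 Mbps.
drone footage reel: 61.232 Mbps × 780 s × 1.08 = 51581.8 Mb
dashcam clip: 7.832 Mbps × 1080 s × 1.08 = 9135.2 Mb
security camera export: 0.832 Mbps × 22080 s × 1.08 = 19840.2 Mb
Total: 80557.3 Mb = 10069.7 MB.
= 10.07 GB.

10.07 GB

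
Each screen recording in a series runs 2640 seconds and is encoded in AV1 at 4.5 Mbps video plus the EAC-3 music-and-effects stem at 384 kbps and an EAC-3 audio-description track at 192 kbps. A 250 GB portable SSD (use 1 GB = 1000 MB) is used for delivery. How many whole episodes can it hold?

149

Audio total: 384 + 192 = 576 kbps = 0.576 Mbps.
Total bitrate: 5.076 Mbps.
Per item: 5.076 Mbps × 2640 s = 13,401 Mb = 1,675 MB.
Capacity: 250 GB = 2,000,000 Mb; 149.25 items → 149 complete.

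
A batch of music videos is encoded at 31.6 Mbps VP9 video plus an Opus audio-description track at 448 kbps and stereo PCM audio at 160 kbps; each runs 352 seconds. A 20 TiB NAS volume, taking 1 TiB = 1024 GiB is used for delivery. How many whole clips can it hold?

15517

Audio total: 448 + 160 = 608 kbps = 0.608 Mbps.
Total bitrate: 32.208 Mbps.
Per item: 32.208 Mbps × 352 s = 11,337 Mb = 1,417 MB.
Capacity: 20 TiB = 175,921,860 Mb; 15517.20 items → 15517 complete.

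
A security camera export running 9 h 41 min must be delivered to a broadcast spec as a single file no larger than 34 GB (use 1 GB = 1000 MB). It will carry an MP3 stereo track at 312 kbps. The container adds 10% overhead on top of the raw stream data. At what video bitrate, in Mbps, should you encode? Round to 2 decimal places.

6.78 Mbps

Budget: 34 GB = 272000.0 Mb.
Stream payload after overhead: 272000.0 / 1.10 = 247272.7 Mb.
9 h 41 min = 581 min = 34860 s
Total bitrate budget: 247272.7 Mb / 34860 s = 7.093 Mbps.
Audio: 312 kbps = 0.312 Mbps.
Video: 7.093 − 0.312 = 6.781 Mbps.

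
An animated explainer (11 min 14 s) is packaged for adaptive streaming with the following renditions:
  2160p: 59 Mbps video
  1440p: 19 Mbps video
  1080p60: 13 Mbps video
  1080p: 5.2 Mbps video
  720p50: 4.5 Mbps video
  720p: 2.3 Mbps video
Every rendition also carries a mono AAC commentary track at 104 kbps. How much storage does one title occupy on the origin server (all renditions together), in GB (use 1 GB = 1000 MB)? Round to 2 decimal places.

11 min 14 s = 674 s
Audio: 104 kbps = 0.104 Mbps.
Sum of rendition bitrates: (59+0.104) + (19+0.104) + (13+0.104) + (5.2+0.104) + (4.5+0.104) + (2.3+0.104) = 103.624 Mbps.
× 674 s = 69,843 Mb = 8,730 MB = 8.730 GB.

8.73 GB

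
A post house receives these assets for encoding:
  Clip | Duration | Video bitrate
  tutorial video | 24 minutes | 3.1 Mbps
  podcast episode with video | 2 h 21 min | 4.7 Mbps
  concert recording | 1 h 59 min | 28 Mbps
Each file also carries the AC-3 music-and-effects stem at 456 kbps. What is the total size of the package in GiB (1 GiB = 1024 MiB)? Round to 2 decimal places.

Audio: 456 kbps = 0.456 Mbps.
tutorial video: 3.556 Mbps × 1440 s = 5120.6 Mb
podcast episode with video: 5.156 Mbps × 8460 s = 43619.8 Mb
concert recording: 28.456 Mbps × 7140 s = 203175.8 Mb
Total: 251916.2 Mb = 31489.5 MB.
= 29.33 GiB.

29.33 GiB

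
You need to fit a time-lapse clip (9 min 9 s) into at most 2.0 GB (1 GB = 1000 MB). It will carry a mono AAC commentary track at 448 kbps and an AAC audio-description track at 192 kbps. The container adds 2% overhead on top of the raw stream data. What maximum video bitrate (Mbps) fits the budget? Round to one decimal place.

27.9 Mbps

Budget: 2.0 GB = 16000.0 Mb.
Stream payload after overhead: 16000.0 / 1.02 = 15686.3 Mb.
9 min 9 s = 549 s
Total bitrate budget: 15686.3 Mb / 549 s = 28.572 Mbps.
Audio total: 448 + 192 = 640 kbps = 0.640 Mbps.
Video: 28.572 − 0.640 = 27.932 Mbps.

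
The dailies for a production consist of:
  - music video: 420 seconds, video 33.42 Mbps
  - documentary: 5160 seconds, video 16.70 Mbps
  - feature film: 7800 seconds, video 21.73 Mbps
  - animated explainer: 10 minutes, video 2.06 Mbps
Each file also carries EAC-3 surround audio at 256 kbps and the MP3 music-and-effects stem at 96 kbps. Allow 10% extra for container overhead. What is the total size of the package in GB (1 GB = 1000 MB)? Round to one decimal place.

37.9 GB

Audio total: 256 + 96 = 352 kbps = 0.352 Mbps.
music video: 33.772 Mbps × 420 s × 1.10 = 15602.7 Mb
documentary: 17.052 Mbps × 5160 s × 1.10 = 96787.2 Mb
feature film: 22.082 Mbps × 7800 s × 1.10 = 189463.6 Mb
animated explainer: 2.412 Mbps × 600 s × 1.10 = 1591.9 Mb
Total: 303445.3 Mb = 37930.7 MB.
= 37.93 GB.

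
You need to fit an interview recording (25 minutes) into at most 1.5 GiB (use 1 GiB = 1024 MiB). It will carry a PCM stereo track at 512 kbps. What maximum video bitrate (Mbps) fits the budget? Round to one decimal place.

8.1 Mbps

Budget: 1.5 GiB = 12884.9 Mb.
25 min = 1500 s
Total bitrate budget: 12884.9 Mb / 1500 s = 8.590 Mbps.
Audio: 512 kbps = 0.512 Mbps.
Video: 8.590 − 0.512 = 8.078 Mbps.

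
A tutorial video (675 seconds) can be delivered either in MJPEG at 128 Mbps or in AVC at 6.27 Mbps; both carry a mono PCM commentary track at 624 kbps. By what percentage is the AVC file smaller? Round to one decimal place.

94.6%

Audio: 624 kbps = 0.624 Mbps.
MJPEG: 128.624 Mbps × 675 s = 86821.2 Mb = 10.853 GB.
AVC: 6.894 Mbps × 675 s = 4653.4 Mb = 0.582 GB.
Reduction: (1 − 0.582/10.853) × 100 = 94.64%.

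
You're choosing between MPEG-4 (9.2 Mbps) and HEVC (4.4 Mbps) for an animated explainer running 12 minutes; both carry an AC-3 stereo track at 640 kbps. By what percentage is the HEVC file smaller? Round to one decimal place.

48.8%

12 min = 720 s
Audio: 640 kbps = 0.640 Mbps.
MPEG-4: 9.840 Mbps × 720 s = 7084.8 Mb = 0.825 GiB.
HEVC: 5.040 Mbps × 720 s = 3628.8 Mb = 0.422 GiB.
Reduction: (1 − 0.422/0.825) × 100 = 48.78%.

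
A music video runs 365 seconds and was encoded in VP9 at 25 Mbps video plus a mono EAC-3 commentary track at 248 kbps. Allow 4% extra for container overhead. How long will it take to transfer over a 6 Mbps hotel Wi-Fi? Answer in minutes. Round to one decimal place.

26.6 minutes

Audio: 248 kbps = 0.248 Mbps.
Total bitrate: 25.248 Mbps.
File: 25.248 Mbps × 365 s = 9215.5 Mb.
With 4% container overhead: ×1.04. → 9584.1 Mb.
At 6 Mbps: 9584.1 / 6 = 1597.4 s ≈ 26.6 minutes.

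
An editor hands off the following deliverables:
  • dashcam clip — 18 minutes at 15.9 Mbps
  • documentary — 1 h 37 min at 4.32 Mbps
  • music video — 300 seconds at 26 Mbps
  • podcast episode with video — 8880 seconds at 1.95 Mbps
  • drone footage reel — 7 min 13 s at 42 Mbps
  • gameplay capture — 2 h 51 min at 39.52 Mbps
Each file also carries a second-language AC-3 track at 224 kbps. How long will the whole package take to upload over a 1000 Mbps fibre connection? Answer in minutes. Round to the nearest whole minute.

Audio: 224 kbps = 0.224 Mbps.
dashcam clip: 16.124 Mbps × 1080 s = 17413.9 Mb
documentary: 4.544 Mbps × 5820 s = 26446.1 Mb
music video: 26.224 Mbps × 300 s = 7867.2 Mb
podcast episode with video: 2.174 Mbps × 8880 s = 19305.1 Mb
drone footage reel: 42.224 Mbps × 433 s = 18283.0 Mb
gameplay capture: 39.744 Mbps × 10260 s = 407773.4 Mb
Total: 497088.8 Mb = 62136.1 MB.
At 1000 Mbps: 497088.8 / 1000 = 497 s ≈ 8.28 minutes.

8 minutes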